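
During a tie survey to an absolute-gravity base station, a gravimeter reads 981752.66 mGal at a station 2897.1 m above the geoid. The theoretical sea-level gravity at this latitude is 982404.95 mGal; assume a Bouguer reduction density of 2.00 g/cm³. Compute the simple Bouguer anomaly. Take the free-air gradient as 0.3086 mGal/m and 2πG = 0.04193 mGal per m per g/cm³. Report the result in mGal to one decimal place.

-1.2

Free-air correction = 0.3086 × 2897.1 = 894.05 mGal
Free-air anomaly = 981752.66 − 982404.95 + (894.05) = 241.76 mGal
Bouguer slab correction = 0.04193 × 2.00 × 2897.1 = 242.95 mGal
Simple Bouguer anomaly = 241.76 − (242.95) = -1.19 mGal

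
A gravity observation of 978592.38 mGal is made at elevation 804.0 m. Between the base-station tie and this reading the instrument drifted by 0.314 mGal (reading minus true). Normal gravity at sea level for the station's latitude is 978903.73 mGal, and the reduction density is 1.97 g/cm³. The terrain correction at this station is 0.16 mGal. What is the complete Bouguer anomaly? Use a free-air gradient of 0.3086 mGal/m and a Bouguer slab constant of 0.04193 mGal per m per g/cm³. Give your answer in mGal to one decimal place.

Drift-corrected reading = 978592.38 − (0.314) = 978592.066 mGal
Free-air correction = 0.3086 × 804.0 = 248.11 mGal
Free-air anomaly = 978592.066 − 978903.73 + (248.11) = -63.554 mGal
Bouguer slab correction = 0.04193 × 1.97 × 804.0 = 66.41 mGal
Simple Bouguer anomaly = -63.554 − (66.41) = -129.964 mGal
Complete Bouguer anomaly = -129.964 + 0.16 = -129.804 mGal

-129.8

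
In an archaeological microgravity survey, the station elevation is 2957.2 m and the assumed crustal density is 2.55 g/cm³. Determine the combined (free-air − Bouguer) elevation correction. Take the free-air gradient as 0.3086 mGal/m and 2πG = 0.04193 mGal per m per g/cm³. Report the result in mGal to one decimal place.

596.4

Combined gradient = 0.3086 − 0.04193 × 2.55 = 0.2016785 mGal/m
Combined elevation correction = 0.2016785 × 2957.2 = 596.4 mGal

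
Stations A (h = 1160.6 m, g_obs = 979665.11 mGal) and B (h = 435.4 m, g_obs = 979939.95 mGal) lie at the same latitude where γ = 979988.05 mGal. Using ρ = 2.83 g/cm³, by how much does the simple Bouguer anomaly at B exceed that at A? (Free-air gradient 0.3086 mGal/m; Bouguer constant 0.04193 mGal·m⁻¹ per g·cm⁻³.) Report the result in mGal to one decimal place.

137.1

Δg_SB(A) = 979665.11 − 979988.05 + 0.3086×1160.6 − 0.04193×2.83×1160.6 = -102.50 mGal
Δg_SB(B) = 979939.95 − 979988.05 + 0.3086×435.4 − 0.04193×2.83×435.4 = 34.60 mGal
Difference = 34.60 − (-102.50) = 137.10 mGal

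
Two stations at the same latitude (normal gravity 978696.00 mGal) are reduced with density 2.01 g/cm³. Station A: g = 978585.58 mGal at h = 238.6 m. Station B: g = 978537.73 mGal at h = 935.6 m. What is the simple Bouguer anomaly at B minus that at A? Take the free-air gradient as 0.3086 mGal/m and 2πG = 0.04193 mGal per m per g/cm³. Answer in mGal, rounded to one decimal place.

Δg_SB(A) = 978585.58 − 978696.00 + 0.3086×238.6 − 0.04193×2.01×238.6 = -56.90 mGal
Δg_SB(B) = 978537.73 − 978696.00 + 0.3086×935.6 − 0.04193×2.01×935.6 = 51.60 mGal
Difference = 51.60 − (-56.90) = 108.50 mGal

108.5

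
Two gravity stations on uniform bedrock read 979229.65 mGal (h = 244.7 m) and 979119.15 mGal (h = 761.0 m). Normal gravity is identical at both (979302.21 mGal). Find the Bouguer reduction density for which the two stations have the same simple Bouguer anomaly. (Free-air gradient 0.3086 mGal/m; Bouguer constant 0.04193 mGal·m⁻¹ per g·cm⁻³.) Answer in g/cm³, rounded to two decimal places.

2.26

Δg_obs = 979119.15 − 979229.65 = -110.50 mGal over Δh = 761.0 − 244.7 = 516.3 m
Equal Bouguer anomalies ⇒ Δg_obs + (0.3086 − 0.04193ρ)·Δh = 0
0.3086 − 0.04193ρ = −Δg_obs/Δh = 0.21402
ρ = (0.3086 − 0.21402) / 0.04193 = 2.26 g/cm³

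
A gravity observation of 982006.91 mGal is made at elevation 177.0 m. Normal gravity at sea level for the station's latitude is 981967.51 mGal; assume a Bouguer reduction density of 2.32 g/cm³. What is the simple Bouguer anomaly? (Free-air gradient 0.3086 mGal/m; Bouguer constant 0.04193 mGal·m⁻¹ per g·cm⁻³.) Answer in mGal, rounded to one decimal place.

76.8

Free-air correction = 0.3086 × 177.0 = 54.62 mGal
Free-air anomaly = 982006.91 − 981967.51 + (54.62) = 94.02 mGal
Bouguer slab correction = 0.04193 × 2.32 × 177.0 = 17.22 mGal
Simple Bouguer anomaly = 94.02 − (17.22) = 76.80 mGal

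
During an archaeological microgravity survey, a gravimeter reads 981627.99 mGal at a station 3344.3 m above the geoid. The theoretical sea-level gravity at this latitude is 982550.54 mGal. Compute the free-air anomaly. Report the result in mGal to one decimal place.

Free-air correction = 0.3086 × 3344.3 = 1032.05 mGal
Free-air anomaly = 981627.99 − 982550.54 + (1032.05) = 109.50 mGal

109.5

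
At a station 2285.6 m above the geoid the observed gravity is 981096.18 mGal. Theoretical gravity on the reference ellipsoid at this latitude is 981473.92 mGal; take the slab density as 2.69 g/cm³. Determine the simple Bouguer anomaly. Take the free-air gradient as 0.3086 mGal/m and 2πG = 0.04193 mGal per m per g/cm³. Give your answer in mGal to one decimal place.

69.8

Free-air correction = 0.3086 × 2285.6 = 705.34 mGal
Free-air anomaly = 981096.18 − 981473.92 + (705.34) = 327.60 mGal
Bouguer slab correction = 0.04193 × 2.69 × 2285.6 = 257.80 mGal
Simple Bouguer anomaly = 327.60 − (257.80) = 69.80 mGal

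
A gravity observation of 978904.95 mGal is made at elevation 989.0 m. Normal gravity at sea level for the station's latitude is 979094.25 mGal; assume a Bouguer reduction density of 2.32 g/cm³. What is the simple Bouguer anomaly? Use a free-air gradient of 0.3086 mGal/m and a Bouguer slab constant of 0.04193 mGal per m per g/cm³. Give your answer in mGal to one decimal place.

19.7

Free-air correction = 0.3086 × 989.0 = 305.21 mGal
Free-air anomaly = 978904.95 − 979094.25 + (305.21) = 115.91 mGal
Bouguer slab correction = 0.04193 × 2.32 × 989.0 = 96.21 mGal
Simple Bouguer anomaly = 115.91 − (96.21) = 19.70 mGal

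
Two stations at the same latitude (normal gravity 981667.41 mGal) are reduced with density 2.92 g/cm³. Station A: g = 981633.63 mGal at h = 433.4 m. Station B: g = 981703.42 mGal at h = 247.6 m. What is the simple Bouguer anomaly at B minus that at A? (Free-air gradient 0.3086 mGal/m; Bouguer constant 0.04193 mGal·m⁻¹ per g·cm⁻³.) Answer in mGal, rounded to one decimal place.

35.2

Δg_SB(A) = 981633.63 − 981667.41 + 0.3086×433.4 − 0.04193×2.92×433.4 = 46.90 mGal
Δg_SB(B) = 981703.42 − 981667.41 + 0.3086×247.6 − 0.04193×2.92×247.6 = 82.10 mGal
Difference = 82.10 − (46.90) = 35.20 mGal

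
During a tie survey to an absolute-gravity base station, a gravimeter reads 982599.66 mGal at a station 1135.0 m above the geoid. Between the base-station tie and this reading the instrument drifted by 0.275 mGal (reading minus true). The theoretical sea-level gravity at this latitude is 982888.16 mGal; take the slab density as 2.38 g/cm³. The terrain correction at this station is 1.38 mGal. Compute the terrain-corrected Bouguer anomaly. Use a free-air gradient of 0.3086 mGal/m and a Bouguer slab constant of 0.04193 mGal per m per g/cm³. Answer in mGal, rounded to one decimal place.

Drift-corrected reading = 982599.66 − (0.275) = 982599.385 mGal
Free-air correction = 0.3086 × 1135.0 = 350.26 mGal
Free-air anomaly = 982599.385 − 982888.16 + (350.26) = 61.485 mGal
Bouguer slab correction = 0.04193 × 2.38 × 1135.0 = 113.27 mGal
Simple Bouguer anomaly = 61.485 − (113.27) = -51.785 mGal
Complete Bouguer anomaly = -51.785 + 1.38 = -50.405 mGal

-50.4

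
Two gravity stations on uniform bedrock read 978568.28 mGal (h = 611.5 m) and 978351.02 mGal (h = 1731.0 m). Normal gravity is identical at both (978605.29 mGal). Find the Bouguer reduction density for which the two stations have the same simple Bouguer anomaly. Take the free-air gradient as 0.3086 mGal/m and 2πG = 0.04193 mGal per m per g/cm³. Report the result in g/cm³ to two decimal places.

2.73

Δg_obs = 978351.02 − 978568.28 = -217.26 mGal over Δh = 1731.0 − 611.5 = 1119.5 m
Equal Bouguer anomalies ⇒ Δg_obs + (0.3086 − 0.04193ρ)·Δh = 0
0.3086 − 0.04193ρ = −Δg_obs/Δh = 0.19407
ρ = (0.3086 − 0.19407) / 0.04193 = 2.73 g/cm³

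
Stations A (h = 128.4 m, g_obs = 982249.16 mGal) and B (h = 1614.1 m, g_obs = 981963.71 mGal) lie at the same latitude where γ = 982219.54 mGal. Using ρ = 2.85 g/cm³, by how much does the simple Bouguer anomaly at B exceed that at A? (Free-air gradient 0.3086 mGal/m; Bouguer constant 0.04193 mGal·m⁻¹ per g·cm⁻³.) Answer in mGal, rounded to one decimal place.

-4.5

Δg_SB(A) = 982249.16 − 982219.54 + 0.3086×128.4 − 0.04193×2.85×128.4 = 53.90 mGal
Δg_SB(B) = 981963.71 − 982219.54 + 0.3086×1614.1 − 0.04193×2.85×1614.1 = 49.40 mGal
Difference = 49.40 − (53.90) = -4.50 mGal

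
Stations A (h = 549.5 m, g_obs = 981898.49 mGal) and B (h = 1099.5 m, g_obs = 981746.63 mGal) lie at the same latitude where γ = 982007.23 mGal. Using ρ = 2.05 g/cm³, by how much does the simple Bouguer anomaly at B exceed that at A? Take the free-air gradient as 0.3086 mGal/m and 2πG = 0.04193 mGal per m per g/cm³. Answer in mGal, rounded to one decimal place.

-29.4

Δg_SB(A) = 981898.49 − 982007.23 + 0.3086×549.5 − 0.04193×2.05×549.5 = 13.60 mGal
Δg_SB(B) = 981746.63 − 982007.23 + 0.3086×1099.5 − 0.04193×2.05×1099.5 = -15.80 mGal
Difference = -15.80 − (13.60) = -29.40 mGal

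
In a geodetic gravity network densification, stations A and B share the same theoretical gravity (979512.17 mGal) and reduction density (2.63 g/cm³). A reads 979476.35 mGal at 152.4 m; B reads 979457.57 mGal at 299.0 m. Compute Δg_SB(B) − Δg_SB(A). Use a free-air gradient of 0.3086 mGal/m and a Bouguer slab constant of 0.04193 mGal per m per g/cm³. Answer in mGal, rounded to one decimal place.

10.3

Δg_SB(A) = 979476.35 − 979512.17 + 0.3086×152.4 − 0.04193×2.63×152.4 = -5.60 mGal
Δg_SB(B) = 979457.57 − 979512.17 + 0.3086×299.0 − 0.04193×2.63×299.0 = 4.70 mGal
Difference = 4.70 − (-5.60) = 10.30 mGal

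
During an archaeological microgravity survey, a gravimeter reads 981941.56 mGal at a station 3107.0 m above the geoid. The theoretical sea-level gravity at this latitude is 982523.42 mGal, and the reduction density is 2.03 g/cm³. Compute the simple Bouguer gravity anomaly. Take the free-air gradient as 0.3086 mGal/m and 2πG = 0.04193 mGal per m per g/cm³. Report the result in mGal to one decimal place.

112.5

Free-air correction = 0.3086 × 3107.0 = 958.82 mGal
Free-air anomaly = 981941.56 − 982523.42 + (958.82) = 376.96 mGal
Bouguer slab correction = 0.04193 × 2.03 × 3107.0 = 264.46 mGal
Simple Bouguer anomaly = 376.96 − (264.46) = 112.50 mGal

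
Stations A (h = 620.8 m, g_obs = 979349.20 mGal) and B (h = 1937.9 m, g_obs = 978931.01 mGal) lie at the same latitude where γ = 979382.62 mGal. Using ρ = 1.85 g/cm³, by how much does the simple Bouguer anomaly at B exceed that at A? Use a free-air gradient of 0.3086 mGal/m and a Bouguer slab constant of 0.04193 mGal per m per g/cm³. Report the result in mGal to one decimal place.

Δg_SB(A) = 979349.20 − 979382.62 + 0.3086×620.8 − 0.04193×1.85×620.8 = 110.00 mGal
Δg_SB(B) = 978931.01 − 979382.62 + 0.3086×1937.9 − 0.04193×1.85×1937.9 = -3.90 mGal
Difference = -3.90 − (110.00) = -113.90 mGal

-113.9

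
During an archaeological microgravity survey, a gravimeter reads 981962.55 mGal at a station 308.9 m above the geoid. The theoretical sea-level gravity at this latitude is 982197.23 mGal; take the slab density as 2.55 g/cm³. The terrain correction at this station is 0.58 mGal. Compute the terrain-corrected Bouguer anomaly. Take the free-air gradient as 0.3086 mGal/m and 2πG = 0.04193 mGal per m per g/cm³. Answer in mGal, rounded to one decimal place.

-171.8

Free-air correction = 0.3086 × 308.9 = 95.33 mGal
Free-air anomaly = 981962.55 − 982197.23 + (95.33) = -139.35 mGal
Bouguer slab correction = 0.04193 × 2.55 × 308.9 = 33.03 mGal
Simple Bouguer anomaly = -139.35 − (33.03) = -172.38 mGal
Complete Bouguer anomaly = -172.38 + 0.58 = -171.80 mGal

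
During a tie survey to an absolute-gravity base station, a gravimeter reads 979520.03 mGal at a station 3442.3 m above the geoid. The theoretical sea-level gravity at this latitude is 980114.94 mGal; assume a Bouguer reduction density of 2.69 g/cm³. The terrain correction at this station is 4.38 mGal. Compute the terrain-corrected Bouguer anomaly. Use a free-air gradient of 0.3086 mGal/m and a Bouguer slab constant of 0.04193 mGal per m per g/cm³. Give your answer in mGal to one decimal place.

83.5

Free-air correction = 0.3086 × 3442.3 = 1062.29 mGal
Free-air anomaly = 979520.03 − 980114.94 + (1062.29) = 467.38 mGal
Bouguer slab correction = 0.04193 × 2.69 × 3442.3 = 388.26 mGal
Simple Bouguer anomaly = 467.38 − (388.26) = 79.12 mGal
Complete Bouguer anomaly = 79.12 + 4.38 = 83.50 mGal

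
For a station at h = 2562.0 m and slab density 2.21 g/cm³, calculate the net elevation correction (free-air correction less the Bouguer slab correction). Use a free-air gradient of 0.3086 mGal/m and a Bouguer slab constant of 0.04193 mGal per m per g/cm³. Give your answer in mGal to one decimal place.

553.2

Combined gradient = 0.3086 − 0.04193 × 2.21 = 0.2159347 mGal/m
Combined elevation correction = 0.2159347 × 2562.0 = 553.2 mGal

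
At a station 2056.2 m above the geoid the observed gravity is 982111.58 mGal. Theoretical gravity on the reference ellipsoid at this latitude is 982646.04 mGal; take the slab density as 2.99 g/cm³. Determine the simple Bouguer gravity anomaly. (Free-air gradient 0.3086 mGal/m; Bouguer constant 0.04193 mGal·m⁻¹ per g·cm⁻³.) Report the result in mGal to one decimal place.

Free-air correction = 0.3086 × 2056.2 = 634.54 mGal
Free-air anomaly = 982111.58 − 982646.04 + (634.54) = 100.08 mGal
Bouguer slab correction = 0.04193 × 2.99 × 2056.2 = 257.79 mGal
Simple Bouguer anomaly = 100.08 − (257.79) = -157.71 mGal

-157.7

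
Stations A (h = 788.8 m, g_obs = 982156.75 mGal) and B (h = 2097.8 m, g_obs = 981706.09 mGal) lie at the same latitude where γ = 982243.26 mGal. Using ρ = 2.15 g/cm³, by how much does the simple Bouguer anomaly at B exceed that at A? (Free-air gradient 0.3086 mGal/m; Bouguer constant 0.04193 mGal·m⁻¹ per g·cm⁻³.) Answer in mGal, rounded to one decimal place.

-164.7

Δg_SB(A) = 982156.75 − 982243.26 + 0.3086×788.8 − 0.04193×2.15×788.8 = 85.80 mGal
Δg_SB(B) = 981706.09 − 982243.26 + 0.3086×2097.8 − 0.04193×2.15×2097.8 = -78.90 mGal
Difference = -78.90 − (85.80) = -164.70 mGal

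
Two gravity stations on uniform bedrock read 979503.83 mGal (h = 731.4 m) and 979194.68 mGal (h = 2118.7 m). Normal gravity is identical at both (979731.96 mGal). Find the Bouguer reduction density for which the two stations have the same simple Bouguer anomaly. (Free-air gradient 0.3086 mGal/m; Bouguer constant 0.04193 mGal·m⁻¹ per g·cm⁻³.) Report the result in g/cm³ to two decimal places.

Δg_obs = 979194.68 − 979503.83 = -309.15 mGal over Δh = 2118.7 − 731.4 = 1387.3 m
Equal Bouguer anomalies ⇒ Δg_obs + (0.3086 − 0.04193ρ)·Δh = 0
0.3086 − 0.04193ρ = −Δg_obs/Δh = 0.22284
ρ = (0.3086 − 0.22284) / 0.04193 = 2.05 g/cm³

2.05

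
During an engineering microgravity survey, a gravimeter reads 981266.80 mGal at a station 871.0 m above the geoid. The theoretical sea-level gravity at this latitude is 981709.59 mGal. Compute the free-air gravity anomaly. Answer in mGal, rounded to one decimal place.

Free-air correction = 0.3086 × 871.0 = 268.79 mGal
Free-air anomaly = 981266.80 − 981709.59 + (268.79) = -174.00 mGal

-174.0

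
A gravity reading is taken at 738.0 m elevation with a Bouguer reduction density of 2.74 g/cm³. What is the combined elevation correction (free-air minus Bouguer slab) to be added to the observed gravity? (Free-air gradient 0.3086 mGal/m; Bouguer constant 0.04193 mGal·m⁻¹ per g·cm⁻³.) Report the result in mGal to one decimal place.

Combined gradient = 0.3086 − 0.04193 × 2.74 = 0.1937118 mGal/m
Combined elevation correction = 0.1937118 × 738.0 = 143.0 mGal

143.0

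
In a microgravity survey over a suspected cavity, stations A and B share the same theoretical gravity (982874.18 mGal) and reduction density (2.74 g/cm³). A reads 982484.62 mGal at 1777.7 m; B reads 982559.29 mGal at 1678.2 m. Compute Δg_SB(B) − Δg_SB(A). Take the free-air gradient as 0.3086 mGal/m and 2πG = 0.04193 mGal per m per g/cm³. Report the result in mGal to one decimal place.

Δg_SB(A) = 982484.62 − 982874.18 + 0.3086×1777.7 − 0.04193×2.74×1777.7 = -45.20 mGal
Δg_SB(B) = 982559.29 − 982874.18 + 0.3086×1678.2 − 0.04193×2.74×1678.2 = 10.20 mGal
Difference = 10.20 − (-45.20) = 55.40 mGal

55.4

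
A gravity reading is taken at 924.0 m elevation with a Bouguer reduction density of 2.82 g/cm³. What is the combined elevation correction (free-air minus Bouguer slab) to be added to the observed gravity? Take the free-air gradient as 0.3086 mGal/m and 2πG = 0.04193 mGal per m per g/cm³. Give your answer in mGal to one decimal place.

Combined gradient = 0.3086 − 0.04193 × 2.82 = 0.1903574 mGal/m
Combined elevation correction = 0.1903574 × 924.0 = 175.9 mGal

175.9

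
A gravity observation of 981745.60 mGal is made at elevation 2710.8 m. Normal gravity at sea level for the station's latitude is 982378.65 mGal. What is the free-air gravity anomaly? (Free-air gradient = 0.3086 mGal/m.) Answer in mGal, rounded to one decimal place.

Free-air correction = 0.3086 × 2710.8 = 836.55 mGal
Free-air anomaly = 981745.60 − 982378.65 + (836.55) = 203.50 mGal

203.5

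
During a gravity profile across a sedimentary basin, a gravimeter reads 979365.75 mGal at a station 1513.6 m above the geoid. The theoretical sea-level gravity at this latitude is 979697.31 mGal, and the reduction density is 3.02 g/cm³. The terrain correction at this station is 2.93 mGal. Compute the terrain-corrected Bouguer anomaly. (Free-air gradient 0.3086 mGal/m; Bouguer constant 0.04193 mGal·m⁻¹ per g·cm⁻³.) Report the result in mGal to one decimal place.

Free-air correction = 0.3086 × 1513.6 = 467.10 mGal
Free-air anomaly = 979365.75 − 979697.31 + (467.10) = 135.54 mGal
Bouguer slab correction = 0.04193 × 3.02 × 1513.6 = 191.67 mGal
Simple Bouguer anomaly = 135.54 − (191.67) = -56.13 mGal
Complete Bouguer anomaly = -56.13 + 2.93 = -53.20 mGal

-53.2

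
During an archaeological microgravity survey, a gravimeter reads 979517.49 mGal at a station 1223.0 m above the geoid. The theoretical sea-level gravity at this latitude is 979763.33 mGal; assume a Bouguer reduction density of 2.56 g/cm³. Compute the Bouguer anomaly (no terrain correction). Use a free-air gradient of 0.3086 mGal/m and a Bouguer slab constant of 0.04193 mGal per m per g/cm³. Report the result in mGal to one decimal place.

Free-air correction = 0.3086 × 1223.0 = 377.42 mGal
Free-air anomaly = 979517.49 − 979763.33 + (377.42) = 131.58 mGal
Bouguer slab correction = 0.04193 × 2.56 × 1223.0 = 131.28 mGal
Simple Bouguer anomaly = 131.58 − (131.28) = 0.30 mGal

0.3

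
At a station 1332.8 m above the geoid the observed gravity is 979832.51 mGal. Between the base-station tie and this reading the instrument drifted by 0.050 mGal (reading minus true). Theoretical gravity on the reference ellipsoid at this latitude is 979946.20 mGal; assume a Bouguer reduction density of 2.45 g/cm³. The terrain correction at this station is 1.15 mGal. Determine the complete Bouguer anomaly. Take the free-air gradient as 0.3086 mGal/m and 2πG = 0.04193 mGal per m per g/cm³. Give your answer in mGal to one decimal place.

Drift-corrected reading = 979832.51 − (0.050) = 979832.460 mGal
Free-air correction = 0.3086 × 1332.8 = 411.30 mGal
Free-air anomaly = 979832.460 − 979946.20 + (411.30) = 297.560 mGal
Bouguer slab correction = 0.04193 × 2.45 × 1332.8 = 136.92 mGal
Simple Bouguer anomaly = 297.560 − (136.92) = 160.640 mGal
Complete Bouguer anomaly = 160.640 + 1.15 = 161.790 mGal

161.8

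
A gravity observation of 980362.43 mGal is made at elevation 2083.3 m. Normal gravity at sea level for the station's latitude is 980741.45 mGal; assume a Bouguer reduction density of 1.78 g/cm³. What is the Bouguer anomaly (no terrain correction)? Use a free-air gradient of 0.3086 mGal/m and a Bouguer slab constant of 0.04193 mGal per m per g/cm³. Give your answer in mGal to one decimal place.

Free-air correction = 0.3086 × 2083.3 = 642.91 mGal
Free-air anomaly = 980362.43 − 980741.45 + (642.91) = 263.89 mGal
Bouguer slab correction = 0.04193 × 1.78 × 2083.3 = 155.49 mGal
Simple Bouguer anomaly = 263.89 − (155.49) = 108.40 mGal

108.4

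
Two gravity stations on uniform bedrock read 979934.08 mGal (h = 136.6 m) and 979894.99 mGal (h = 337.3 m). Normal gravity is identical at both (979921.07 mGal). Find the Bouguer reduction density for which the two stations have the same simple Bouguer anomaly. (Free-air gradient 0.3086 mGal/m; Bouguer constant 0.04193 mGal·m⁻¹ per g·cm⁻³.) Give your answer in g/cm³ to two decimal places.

Δg_obs = 979894.99 − 979934.08 = -39.09 mGal over Δh = 337.3 − 136.6 = 200.7 m
Equal Bouguer anomalies ⇒ Δg_obs + (0.3086 − 0.04193ρ)·Δh = 0
0.3086 − 0.04193ρ = −Δg_obs/Δh = 0.19477
ρ = (0.3086 − 0.19477) / 0.04193 = 2.71 g/cm³

2.71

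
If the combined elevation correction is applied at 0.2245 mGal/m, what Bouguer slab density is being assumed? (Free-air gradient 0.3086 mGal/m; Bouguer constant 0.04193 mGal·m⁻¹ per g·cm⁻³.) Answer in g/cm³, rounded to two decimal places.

2.01

0.2245 = 0.3086 − 0.04193 × ρ
ρ = (0.3086 − 0.2245) / 0.04193 = 2.01 g/cm³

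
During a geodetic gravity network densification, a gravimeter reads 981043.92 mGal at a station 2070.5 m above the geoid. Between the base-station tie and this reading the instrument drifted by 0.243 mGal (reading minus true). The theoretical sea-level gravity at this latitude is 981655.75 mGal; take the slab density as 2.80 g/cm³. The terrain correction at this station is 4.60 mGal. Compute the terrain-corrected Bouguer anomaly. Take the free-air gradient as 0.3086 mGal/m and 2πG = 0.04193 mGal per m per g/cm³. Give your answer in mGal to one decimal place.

Drift-corrected reading = 981043.92 − (0.243) = 981043.677 mGal
Free-air correction = 0.3086 × 2070.5 = 638.96 mGal
Free-air anomaly = 981043.677 − 981655.75 + (638.96) = 26.887 mGal
Bouguer slab correction = 0.04193 × 2.80 × 2070.5 = 243.08 mGal
Simple Bouguer anomaly = 26.887 − (243.08) = -216.193 mGal
Complete Bouguer anomaly = -216.193 + 4.60 = -211.593 mGal

-211.6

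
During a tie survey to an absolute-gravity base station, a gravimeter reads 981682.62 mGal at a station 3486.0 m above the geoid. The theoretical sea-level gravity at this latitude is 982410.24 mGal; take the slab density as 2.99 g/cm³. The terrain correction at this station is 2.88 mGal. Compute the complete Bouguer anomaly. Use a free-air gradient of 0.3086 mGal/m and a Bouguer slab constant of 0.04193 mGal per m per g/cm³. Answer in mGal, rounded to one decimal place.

Free-air correction = 0.3086 × 3486.0 = 1075.78 mGal
Free-air anomaly = 981682.62 − 982410.24 + (1075.78) = 348.16 mGal
Bouguer slab correction = 0.04193 × 2.99 × 3486.0 = 437.04 mGal
Simple Bouguer anomaly = 348.16 − (437.04) = -88.88 mGal
Complete Bouguer anomaly = -88.88 + 2.88 = -86.00 mGal

-86.0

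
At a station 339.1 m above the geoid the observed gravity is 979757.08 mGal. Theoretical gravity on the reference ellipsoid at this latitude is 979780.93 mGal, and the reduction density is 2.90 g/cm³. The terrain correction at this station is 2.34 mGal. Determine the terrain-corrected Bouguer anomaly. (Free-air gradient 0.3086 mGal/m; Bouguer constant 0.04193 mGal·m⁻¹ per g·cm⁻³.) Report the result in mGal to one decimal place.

Free-air correction = 0.3086 × 339.1 = 104.65 mGal
Free-air anomaly = 979757.08 − 979780.93 + (104.65) = 80.80 mGal
Bouguer slab correction = 0.04193 × 2.90 × 339.1 = 41.23 mGal
Simple Bouguer anomaly = 80.80 − (41.23) = 39.57 mGal
Complete Bouguer anomaly = 39.57 + 2.34 = 41.91 mGal

41.9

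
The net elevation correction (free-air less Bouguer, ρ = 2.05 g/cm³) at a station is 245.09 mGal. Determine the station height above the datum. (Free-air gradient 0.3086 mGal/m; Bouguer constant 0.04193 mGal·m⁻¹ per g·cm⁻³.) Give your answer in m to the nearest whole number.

Combined gradient = 0.3086 − 0.04193 × 2.05 = 0.2226435 mGal/m
h = 245.09 / 0.2226435 = 1100.82 m

1101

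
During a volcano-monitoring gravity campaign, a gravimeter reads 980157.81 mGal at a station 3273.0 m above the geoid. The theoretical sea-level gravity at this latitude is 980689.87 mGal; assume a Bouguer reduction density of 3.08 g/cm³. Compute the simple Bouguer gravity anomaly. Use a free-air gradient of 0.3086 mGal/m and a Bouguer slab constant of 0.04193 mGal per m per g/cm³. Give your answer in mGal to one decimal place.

Free-air correction = 0.3086 × 3273.0 = 1010.05 mGal
Free-air anomaly = 980157.81 − 980689.87 + (1010.05) = 477.99 mGal
Bouguer slab correction = 0.04193 × 3.08 × 3273.0 = 422.69 mGal
Simple Bouguer anomaly = 477.99 − (422.69) = 55.30 mGal

55.3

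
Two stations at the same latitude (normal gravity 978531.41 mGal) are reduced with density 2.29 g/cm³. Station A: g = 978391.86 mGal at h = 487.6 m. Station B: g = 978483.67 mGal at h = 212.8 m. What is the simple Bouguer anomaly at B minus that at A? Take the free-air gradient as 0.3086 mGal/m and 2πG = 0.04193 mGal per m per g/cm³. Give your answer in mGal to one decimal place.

33.4

Δg_SB(A) = 978391.86 − 978531.41 + 0.3086×487.6 − 0.04193×2.29×487.6 = -35.90 mGal
Δg_SB(B) = 978483.67 − 978531.41 + 0.3086×212.8 − 0.04193×2.29×212.8 = -2.50 mGal
Difference = -2.50 − (-35.90) = 33.40 mGal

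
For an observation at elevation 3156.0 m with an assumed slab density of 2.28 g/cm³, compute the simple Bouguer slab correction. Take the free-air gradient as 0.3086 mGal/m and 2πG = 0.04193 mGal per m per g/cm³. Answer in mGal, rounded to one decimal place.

Bouguer slab correction = 0.04193 × 2.28 × 3156.0 = 301.7 mGal

301.7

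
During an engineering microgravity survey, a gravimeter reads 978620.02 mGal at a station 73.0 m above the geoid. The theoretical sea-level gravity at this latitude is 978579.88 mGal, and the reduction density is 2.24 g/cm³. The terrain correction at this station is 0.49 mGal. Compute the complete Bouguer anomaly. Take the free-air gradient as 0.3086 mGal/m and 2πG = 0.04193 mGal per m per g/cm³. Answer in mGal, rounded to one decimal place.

56.3

Free-air correction = 0.3086 × 73.0 = 22.53 mGal
Free-air anomaly = 978620.02 − 978579.88 + (22.53) = 62.67 mGal
Bouguer slab correction = 0.04193 × 2.24 × 73.0 = 6.86 mGal
Simple Bouguer anomaly = 62.67 − (6.86) = 55.81 mGal
Complete Bouguer anomaly = 55.81 + 0.49 = 56.30 mGal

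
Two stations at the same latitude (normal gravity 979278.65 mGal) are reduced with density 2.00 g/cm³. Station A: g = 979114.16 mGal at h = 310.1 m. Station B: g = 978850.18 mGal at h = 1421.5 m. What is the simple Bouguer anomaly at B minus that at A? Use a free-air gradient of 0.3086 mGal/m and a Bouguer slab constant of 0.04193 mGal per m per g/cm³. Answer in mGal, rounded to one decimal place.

Δg_SB(A) = 979114.16 − 979278.65 + 0.3086×310.1 − 0.04193×2.00×310.1 = -94.80 mGal
Δg_SB(B) = 978850.18 − 979278.65 + 0.3086×1421.5 − 0.04193×2.00×1421.5 = -109.00 mGal
Difference = -109.00 − (-94.80) = -14.20 mGal

-14.2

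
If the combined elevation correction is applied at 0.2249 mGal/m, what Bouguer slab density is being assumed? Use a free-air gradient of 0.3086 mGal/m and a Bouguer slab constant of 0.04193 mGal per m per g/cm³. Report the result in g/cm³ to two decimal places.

0.2249 = 0.3086 − 0.04193 × ρ
ρ = (0.3086 − 0.2249) / 0.04193 = 2.00 g/cm³

2.00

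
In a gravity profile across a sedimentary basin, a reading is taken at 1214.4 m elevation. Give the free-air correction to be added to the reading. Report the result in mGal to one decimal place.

Free-air correction = 0.3086 × 1214.4 = 374.8 mGal

374.8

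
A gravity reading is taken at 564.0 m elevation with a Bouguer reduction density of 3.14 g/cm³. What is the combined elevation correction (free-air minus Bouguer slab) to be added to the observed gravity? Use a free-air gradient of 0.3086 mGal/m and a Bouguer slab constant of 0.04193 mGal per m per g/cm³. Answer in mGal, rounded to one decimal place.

Combined gradient = 0.3086 − 0.04193 × 3.14 = 0.1769398 mGal/m
Combined elevation correction = 0.1769398 × 564.0 = 99.8 mGal

99.8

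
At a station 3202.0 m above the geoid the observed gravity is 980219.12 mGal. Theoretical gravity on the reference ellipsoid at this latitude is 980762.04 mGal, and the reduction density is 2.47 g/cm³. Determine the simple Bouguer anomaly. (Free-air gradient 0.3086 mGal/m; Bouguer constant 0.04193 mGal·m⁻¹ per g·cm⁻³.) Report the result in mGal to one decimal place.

Free-air correction = 0.3086 × 3202.0 = 988.14 mGal
Free-air anomaly = 980219.12 − 980762.04 + (988.14) = 445.22 mGal
Bouguer slab correction = 0.04193 × 2.47 × 3202.0 = 331.62 mGal
Simple Bouguer anomaly = 445.22 − (331.62) = 113.60 mGal

113.6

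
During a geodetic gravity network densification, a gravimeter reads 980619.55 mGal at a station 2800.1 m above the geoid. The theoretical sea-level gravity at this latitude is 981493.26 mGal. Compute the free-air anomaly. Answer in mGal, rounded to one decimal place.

Free-air correction = 0.3086 × 2800.1 = 864.11 mGal
Free-air anomaly = 980619.55 − 981493.26 + (864.11) = -9.60 mGal

-9.6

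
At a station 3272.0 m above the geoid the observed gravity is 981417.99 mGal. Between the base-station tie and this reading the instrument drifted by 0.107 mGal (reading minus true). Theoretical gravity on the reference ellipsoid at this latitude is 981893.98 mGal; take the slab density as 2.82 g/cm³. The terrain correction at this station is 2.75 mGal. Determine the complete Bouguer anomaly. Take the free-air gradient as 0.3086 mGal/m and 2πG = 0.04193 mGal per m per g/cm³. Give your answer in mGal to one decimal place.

Drift-corrected reading = 981417.99 − (0.107) = 981417.883 mGal
Free-air correction = 0.3086 × 3272.0 = 1009.74 mGal
Free-air anomaly = 981417.883 − 981893.98 + (1009.74) = 533.643 mGal
Bouguer slab correction = 0.04193 × 2.82 × 3272.0 = 386.89 mGal
Simple Bouguer anomaly = 533.643 − (386.89) = 146.753 mGal
Complete Bouguer anomaly = 146.753 + 2.75 = 149.503 mGal

149.5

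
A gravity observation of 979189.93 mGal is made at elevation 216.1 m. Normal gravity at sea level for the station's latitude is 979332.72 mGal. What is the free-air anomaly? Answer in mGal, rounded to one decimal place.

-76.1

Free-air correction = 0.3086 × 216.1 = 66.69 mGal
Free-air anomaly = 979189.93 − 979332.72 + (66.69) = -76.10 mGal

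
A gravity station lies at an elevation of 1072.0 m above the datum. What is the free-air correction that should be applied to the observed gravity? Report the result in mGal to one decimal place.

Free-air correction = 0.3086 × 1072.0 = 330.8 mGal

330.8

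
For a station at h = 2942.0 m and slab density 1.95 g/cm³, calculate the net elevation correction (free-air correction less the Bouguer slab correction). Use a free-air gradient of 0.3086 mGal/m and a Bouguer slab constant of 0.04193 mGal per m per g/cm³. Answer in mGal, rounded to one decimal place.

Combined gradient = 0.3086 − 0.04193 × 1.95 = 0.2268365 mGal/m
Combined elevation correction = 0.2268365 × 2942.0 = 667.4 mGal

667.4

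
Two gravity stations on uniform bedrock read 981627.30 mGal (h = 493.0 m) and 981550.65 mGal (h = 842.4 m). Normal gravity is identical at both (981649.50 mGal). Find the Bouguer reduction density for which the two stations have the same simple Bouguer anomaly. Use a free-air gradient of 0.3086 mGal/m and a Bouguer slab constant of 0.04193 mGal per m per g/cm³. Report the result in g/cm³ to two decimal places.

Δg_obs = 981550.65 − 981627.30 = -76.65 mGal over Δh = 842.4 − 493.0 = 349.4 m
Equal Bouguer anomalies ⇒ Δg_obs + (0.3086 − 0.04193ρ)·Δh = 0
0.3086 − 0.04193ρ = −Δg_obs/Δh = 0.21938
ρ = (0.3086 − 0.21938) / 0.04193 = 2.13 g/cm³

2.13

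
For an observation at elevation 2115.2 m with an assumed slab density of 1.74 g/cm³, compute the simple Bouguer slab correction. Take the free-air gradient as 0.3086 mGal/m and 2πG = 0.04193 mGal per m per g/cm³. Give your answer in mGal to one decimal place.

154.3

Bouguer slab correction = 0.04193 × 1.74 × 2115.2 = 154.3 mGal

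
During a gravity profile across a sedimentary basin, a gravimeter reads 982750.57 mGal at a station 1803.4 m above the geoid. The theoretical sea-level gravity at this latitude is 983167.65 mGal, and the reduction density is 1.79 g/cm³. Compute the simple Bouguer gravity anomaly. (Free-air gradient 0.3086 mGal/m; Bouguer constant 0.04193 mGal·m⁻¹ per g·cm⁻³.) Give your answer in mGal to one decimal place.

4.1

Free-air correction = 0.3086 × 1803.4 = 556.53 mGal
Free-air anomaly = 982750.57 − 983167.65 + (556.53) = 139.45 mGal
Bouguer slab correction = 0.04193 × 1.79 × 1803.4 = 135.35 mGal
Simple Bouguer anomaly = 139.45 − (135.35) = 4.10 mGal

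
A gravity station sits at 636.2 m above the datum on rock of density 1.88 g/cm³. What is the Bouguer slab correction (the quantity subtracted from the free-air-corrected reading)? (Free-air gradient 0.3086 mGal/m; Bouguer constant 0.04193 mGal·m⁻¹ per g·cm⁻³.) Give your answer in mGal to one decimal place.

50.2

Bouguer slab correction = 0.04193 × 1.88 × 636.2 = 50.2 mGal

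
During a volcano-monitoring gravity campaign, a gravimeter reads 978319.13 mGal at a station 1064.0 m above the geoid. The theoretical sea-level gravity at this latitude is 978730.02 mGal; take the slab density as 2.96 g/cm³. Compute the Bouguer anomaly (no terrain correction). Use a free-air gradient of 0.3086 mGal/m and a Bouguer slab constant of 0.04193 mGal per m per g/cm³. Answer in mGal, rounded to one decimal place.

Free-air correction = 0.3086 × 1064.0 = 328.35 mGal
Free-air anomaly = 978319.13 − 978730.02 + (328.35) = -82.54 mGal
Bouguer slab correction = 0.04193 × 2.96 × 1064.0 = 132.06 mGal
Simple Bouguer anomaly = -82.54 − (132.06) = -214.60 mGal

-214.6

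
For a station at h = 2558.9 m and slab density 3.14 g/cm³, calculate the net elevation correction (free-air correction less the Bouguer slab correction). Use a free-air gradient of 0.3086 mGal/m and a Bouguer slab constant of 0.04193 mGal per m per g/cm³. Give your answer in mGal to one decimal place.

Combined gradient = 0.3086 − 0.04193 × 3.14 = 0.1769398 mGal/m
Combined elevation correction = 0.1769398 × 2558.9 = 452.8 mGal

452.8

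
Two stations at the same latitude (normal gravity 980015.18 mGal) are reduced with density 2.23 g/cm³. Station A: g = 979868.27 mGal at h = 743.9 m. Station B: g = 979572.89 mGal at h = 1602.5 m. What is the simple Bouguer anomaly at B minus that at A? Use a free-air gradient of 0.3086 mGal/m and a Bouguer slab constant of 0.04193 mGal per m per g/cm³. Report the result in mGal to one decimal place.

-110.7

Δg_SB(A) = 979868.27 − 980015.18 + 0.3086×743.9 − 0.04193×2.23×743.9 = 13.10 mGal
Δg_SB(B) = 979572.89 − 980015.18 + 0.3086×1602.5 − 0.04193×2.23×1602.5 = -97.60 mGal
Difference = -97.60 − (13.10) = -110.70 mGal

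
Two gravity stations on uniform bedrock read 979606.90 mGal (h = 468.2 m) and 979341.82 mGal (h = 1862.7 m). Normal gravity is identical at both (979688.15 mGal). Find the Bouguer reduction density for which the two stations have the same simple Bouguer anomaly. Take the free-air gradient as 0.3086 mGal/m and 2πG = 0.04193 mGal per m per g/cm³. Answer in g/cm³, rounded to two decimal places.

2.83

Δg_obs = 979341.82 − 979606.90 = -265.08 mGal over Δh = 1862.7 − 468.2 = 1394.5 m
Equal Bouguer anomalies ⇒ Δg_obs + (0.3086 − 0.04193ρ)·Δh = 0
0.3086 − 0.04193ρ = −Δg_obs/Δh = 0.19009
ρ = (0.3086 − 0.19009) / 0.04193 = 2.83 g/cm³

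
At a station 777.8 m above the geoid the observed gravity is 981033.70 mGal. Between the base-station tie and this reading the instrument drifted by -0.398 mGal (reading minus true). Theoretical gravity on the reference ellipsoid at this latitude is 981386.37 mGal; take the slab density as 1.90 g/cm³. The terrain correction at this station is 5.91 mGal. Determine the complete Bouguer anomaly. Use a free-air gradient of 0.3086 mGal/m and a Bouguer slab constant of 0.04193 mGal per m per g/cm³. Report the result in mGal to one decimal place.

-168.3

Drift-corrected reading = 981033.70 − (-0.398) = 981034.098 mGal
Free-air correction = 0.3086 × 777.8 = 240.03 mGal
Free-air anomaly = 981034.098 − 981386.37 + (240.03) = -112.242 mGal
Bouguer slab correction = 0.04193 × 1.90 × 777.8 = 61.96 mGal
Simple Bouguer anomaly = -112.242 − (61.96) = -174.202 mGal
Complete Bouguer anomaly = -174.202 + 5.91 = -168.292 mGal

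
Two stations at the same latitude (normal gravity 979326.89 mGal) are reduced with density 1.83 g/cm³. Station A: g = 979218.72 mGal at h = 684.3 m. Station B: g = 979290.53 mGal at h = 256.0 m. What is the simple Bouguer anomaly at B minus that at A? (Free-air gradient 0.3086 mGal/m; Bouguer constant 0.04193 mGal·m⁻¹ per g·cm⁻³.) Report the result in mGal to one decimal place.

Δg_SB(A) = 979218.72 − 979326.89 + 0.3086×684.3 − 0.04193×1.83×684.3 = 50.50 mGal
Δg_SB(B) = 979290.53 − 979326.89 + 0.3086×256.0 − 0.04193×1.83×256.0 = 23.00 mGal
Difference = 23.00 − (50.50) = -27.50 mGal

-27.5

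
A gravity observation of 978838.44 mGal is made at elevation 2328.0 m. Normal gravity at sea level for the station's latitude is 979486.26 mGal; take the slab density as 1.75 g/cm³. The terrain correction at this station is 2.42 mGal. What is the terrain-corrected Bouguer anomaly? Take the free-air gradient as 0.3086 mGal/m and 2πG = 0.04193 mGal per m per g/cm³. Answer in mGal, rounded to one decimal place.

-97.8

Free-air correction = 0.3086 × 2328.0 = 718.42 mGal
Free-air anomaly = 978838.44 − 979486.26 + (718.42) = 70.60 mGal
Bouguer slab correction = 0.04193 × 1.75 × 2328.0 = 170.82 mGal
Simple Bouguer anomaly = 70.60 − (170.82) = -100.22 mGal
Complete Bouguer anomaly = -100.22 + 2.42 = -97.80 mGal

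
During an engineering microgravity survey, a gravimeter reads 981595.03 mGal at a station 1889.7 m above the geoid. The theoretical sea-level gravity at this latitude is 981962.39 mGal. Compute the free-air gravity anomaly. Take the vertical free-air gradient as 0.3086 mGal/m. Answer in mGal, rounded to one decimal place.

Free-air correction = 0.3086 × 1889.7 = 583.16 mGal
Free-air anomaly = 981595.03 − 981962.39 + (583.16) = 215.80 mGal

215.8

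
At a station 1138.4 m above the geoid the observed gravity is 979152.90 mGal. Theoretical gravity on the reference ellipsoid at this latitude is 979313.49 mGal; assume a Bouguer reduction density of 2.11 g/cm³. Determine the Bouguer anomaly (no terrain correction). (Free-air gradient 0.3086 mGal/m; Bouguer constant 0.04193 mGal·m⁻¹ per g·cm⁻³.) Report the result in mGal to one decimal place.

90.0

Free-air correction = 0.3086 × 1138.4 = 351.31 mGal
Free-air anomaly = 979152.90 − 979313.49 + (351.31) = 190.72 mGal
Bouguer slab correction = 0.04193 × 2.11 × 1138.4 = 100.72 mGal
Simple Bouguer anomaly = 190.72 − (100.72) = 90.00 mGal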